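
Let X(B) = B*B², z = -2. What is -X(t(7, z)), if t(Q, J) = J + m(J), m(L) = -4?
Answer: 216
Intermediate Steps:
t(Q, J) = -4 + J (t(Q, J) = J - 4 = -4 + J)
X(B) = B³
-X(t(7, z)) = -(-4 - 2)³ = -1*(-6)³ = -1*(-216) = 216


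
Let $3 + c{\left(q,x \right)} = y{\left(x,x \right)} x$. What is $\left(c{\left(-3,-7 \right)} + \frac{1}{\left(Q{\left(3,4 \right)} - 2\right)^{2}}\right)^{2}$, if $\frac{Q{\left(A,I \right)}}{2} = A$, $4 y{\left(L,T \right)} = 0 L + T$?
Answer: $\frac{22201}{256} \approx 86.723$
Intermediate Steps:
$y{\left(L,T \right)} = \frac{T}{4}$ ($y{\left(L,T \right)} = \frac{0 L + T}{4} = \frac{0 + T}{4} = \frac{T}{4}$)
$Q{\left(A,I \right)} = 2 A$
$c{\left(q,x \right)} = -3 + \frac{x^{2}}{4}$ ($c{\left(q,x \right)} = -3 + \frac{x}{4} x = -3 + \frac{x^{2}}{4}$)
$\left(c{\left(-3,-7 \right)} + \frac{1}{\left(Q{\left(3,4 \right)} - 2\right)^{2}}\right)^{2} = \left(\left(-3 + \frac{\left(-7\right)^{2}}{4}\right) + \frac{1}{\left(2 \cdot 3 - 2\right)^{2}}\right)^{2} = \left(\left(-3 + \frac{1}{4} \cdot 49\right) + \frac{1}{\left(6 - 2\right)^{2}}\right)^{2} = \left(\left(-3 + \frac{49}{4}\right) + \frac{1}{4^{2}}\right)^{2} = \left(\frac{37}{4} + \frac{1}{16}\right)^{2} = \left(\frac{149}{16}\right)^{2} = \frac{22201}{256}$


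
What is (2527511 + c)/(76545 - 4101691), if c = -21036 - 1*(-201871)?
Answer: -1354173/2012573 ≈ -0.67286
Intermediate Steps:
c = 180835 (c = -21036 + 201871 = 180835)
(2527511 + c)/(76545 - 4101691) = (2527511 + 180835)/(76545 - 4101691) = 2708346/(-4025146) = 2708346*(-1/4025146) = -1354173/2012573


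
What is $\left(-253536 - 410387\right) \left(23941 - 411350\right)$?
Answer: $257209745507$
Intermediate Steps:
$\left(-253536 - 410387\right) \left(23941 - 411350\right) = \left(-663923\right) \left(-387409\right) = 257209745507$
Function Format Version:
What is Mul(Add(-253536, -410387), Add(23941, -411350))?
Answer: 257209745507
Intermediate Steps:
Mul(Add(-253536, -410387), Add(23941, -411350)) = Mul(-663923, -387409) = 257209745507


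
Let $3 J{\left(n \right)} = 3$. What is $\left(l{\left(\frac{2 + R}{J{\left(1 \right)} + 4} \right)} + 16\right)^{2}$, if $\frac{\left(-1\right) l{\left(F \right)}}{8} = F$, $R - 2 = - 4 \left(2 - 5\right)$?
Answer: $\frac{2304}{25} \approx 92.16$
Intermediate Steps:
$J{\left(n \right)} = 1$ ($J{\left(n \right)} = \frac{1}{3} \cdot 3 = 1$)
$R = 14$ ($R = 2 - 4 \left(2 - 5\right) = 2 - -12 = 2 + 12 = 14$)
$l{\left(F \right)} = - 8 F$
$\left(l{\left(\frac{2 + R}{J{\left(1 \right)} + 4} \right)} + 16\right)^{2} = \left(- 8 \frac{2 + 14}{1 + 4} + 16\right)^{2} = \left(- 8 \cdot \frac{16}{5} + 16\right)^{2} = \left(- 8 \cdot 16 \cdot \frac{1}{5} + 16\right)^{2} = \left(\left(-8\right) \frac{16}{5} + 16\right)^{2} = \left(- \frac{128}{5} + 16\right)^{2} = \left(- \frac{48}{5}\right)^{2} = \frac{2304}{25}$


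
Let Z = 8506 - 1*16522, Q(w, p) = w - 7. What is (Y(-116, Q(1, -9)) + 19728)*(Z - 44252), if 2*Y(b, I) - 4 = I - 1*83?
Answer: -1028921714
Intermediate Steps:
Q(w, p) = -7 + w
Z = -8016 (Z = 8506 - 16522 = -8016)
Y(b, I) = -79/2 + I/2 (Y(b, I) = 2 + (I - 1*83)/2 = 2 + (I - 83)/2 = 2 + (-83 + I)/2 = 2 + (-83/2 + I/2) = -79/2 + I/2)
(Y(-116, Q(1, -9)) + 19728)*(Z - 44252) = ((-79/2 + (-7 + 1)/2) + 19728)*(-8016 - 44252) = ((-79/2 + (1/2)*(-6)) + 19728)*(-52268) = ((-79/2 - 3) + 19728)*(-52268) = (-85/2 + 19728)*(-52268) = (39371/2)*(-52268) = -1028921714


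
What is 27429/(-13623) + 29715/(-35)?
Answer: -3864452/4541 ≈ -851.01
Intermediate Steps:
27429/(-13623) + 29715/(-35) = 27429*(-1/13623) + 29715*(-1/35) = -9143/4541 - 849 = -3864452/4541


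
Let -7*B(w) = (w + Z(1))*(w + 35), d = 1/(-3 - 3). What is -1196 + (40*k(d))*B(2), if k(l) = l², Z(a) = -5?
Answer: -24746/21 ≈ -1178.4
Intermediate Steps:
d = -⅙ (d = 1/(-6) = -⅙ ≈ -0.16667)
B(w) = -(-5 + w)*(35 + w)/7 (B(w) = -(w - 5)*(w + 35)/7 = -(-5 + w)*(35 + w)/7)
-1196 + (40*k(d))*B(2) = -1196 + (40*(-⅙)²)*(25 - 30/7*2 - ⅐*2²) = -1196 + (40*(1/36))*(25 - 60/7 - ⅐*4) = -1196 + 10*(25 - 60/7 - 4/7)/9 = -1196 + (10/9)*(111/7) = -1196 + 370/21 = -24746/21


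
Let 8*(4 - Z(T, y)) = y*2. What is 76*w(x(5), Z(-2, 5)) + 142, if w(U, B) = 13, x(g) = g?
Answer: 1130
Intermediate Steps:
Z(T, y) = 4 - y/4 (Z(T, y) = 4 - y*2/8 = 4 - y/4)
76*w(x(5), Z(-2, 5)) + 142 = 76*13 + 142 = 988 + 142 = 1130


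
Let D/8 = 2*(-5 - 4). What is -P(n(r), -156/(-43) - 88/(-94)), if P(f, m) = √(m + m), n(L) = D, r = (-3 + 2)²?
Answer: -4*√2330213/2021 ≈ -3.0213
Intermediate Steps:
r = 1 (r = (-1)² = 1)
D = -144 (D = 8*(2*(-5 - 4)) = 8*(2*(-9)) = 8*(-18) = -144)
n(L) = -144
P(f, m) = √2*√m (P(f, m) = √(2*m) = √2*√m)
-P(n(r), -156/(-43) - 88/(-94)) = -√2*√(-156/(-43) - 88/(-94)) = -√2*√(-156*(-1/43) - 88*(-1/94)) = -√2*√(156/43 + 44/47) = -√2*√(9224/2021) = -√2*2*√4660426/2021 = -4*√2330213/2021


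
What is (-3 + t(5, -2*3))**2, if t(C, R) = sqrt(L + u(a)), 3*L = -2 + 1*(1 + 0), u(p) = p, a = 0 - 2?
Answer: (9 - I*sqrt(21))**2/9 ≈ 6.6667 - 9.1651*I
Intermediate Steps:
a = -2
L = -1/3 (L = (-2 + 1*(1 + 0))/3 = (-2 + 1*1)/3 = (-2 + 1)/3 = (1/3)*(-1) = -1/3 ≈ -0.33333)
t(C, R) = I*sqrt(21)/3 (t(C, R) = sqrt(-1/3 - 2) = sqrt(-7/3) = I*sqrt(21)/3)
(-3 + t(5, -2*3))**2 = (-3 + I*sqrt(21)/3)**2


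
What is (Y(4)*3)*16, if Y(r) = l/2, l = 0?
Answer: 0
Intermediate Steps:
Y(r) = 0 (Y(r) = 0/2 = 0*(1/2) = 0)
(Y(4)*3)*16 = (0*3)*16 = 0*16 = 0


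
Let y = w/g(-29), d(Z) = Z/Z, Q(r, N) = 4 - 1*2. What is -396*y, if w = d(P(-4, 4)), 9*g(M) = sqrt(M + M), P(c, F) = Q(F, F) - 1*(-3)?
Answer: 1782*I*sqrt(58)/29 ≈ 467.98*I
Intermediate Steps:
Q(r, N) = 2 (Q(r, N) = 4 - 2 = 2)
P(c, F) = 5 (P(c, F) = 2 - 1*(-3) = 2 + 3 = 5)
d(Z) = 1
g(M) = sqrt(2)*sqrt(M)/9 (g(M) = sqrt(M + M)/9 = sqrt(2*M)/9 = (sqrt(2)*sqrt(M))/9 = sqrt(2)*sqrt(M)/9)
w = 1
y = -9*I*sqrt(58)/58 (y = 1/(sqrt(2)*sqrt(-29)/9) = 1/(sqrt(2)*(I*sqrt(29))/9) = 1/(I*sqrt(58)/9) = 1*(-9*I*sqrt(58)/58) = -9*I*sqrt(58)/58 ≈ -1.1818*I)
-396*y = -(-1782)*I*sqrt(58)/29 = 1782*I*sqrt(58)/29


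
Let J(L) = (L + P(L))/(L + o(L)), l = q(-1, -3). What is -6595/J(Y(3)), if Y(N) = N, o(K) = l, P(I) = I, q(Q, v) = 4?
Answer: -46165/6 ≈ -7694.2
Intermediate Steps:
l = 4
o(K) = 4
J(L) = 2*L/(4 + L) (J(L) = (L + L)/(L + 4) = (2*L)/(4 + L) = 2*L/(4 + L))
-6595/J(Y(3)) = -6595/(2*3/(4 + 3)) = -6595/(2*3/7) = -6595/(2*3*(1/7)) = -6595/6/7 = -6595*7/6 = -1*46165/6 = -46165/6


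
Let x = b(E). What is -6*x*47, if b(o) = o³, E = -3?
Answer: 7614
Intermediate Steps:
x = -27 (x = (-3)³ = -27)
-6*x*47 = -6*(-27)*47 = 162*47 = 7614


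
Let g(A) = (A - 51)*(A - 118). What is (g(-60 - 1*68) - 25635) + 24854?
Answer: 43253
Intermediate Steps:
g(A) = (-118 + A)*(-51 + A) (g(A) = (-51 + A)*(-118 + A) = (-118 + A)*(-51 + A))
(g(-60 - 1*68) - 25635) + 24854 = ((6018 + (-60 - 1*68)**2 - 169*(-60 - 1*68)) - 25635) + 24854 = ((6018 + (-60 - 68)**2 - 169*(-60 - 68)) - 25635) + 24854 = ((6018 + (-128)**2 - 169*(-128)) - 25635) + 24854 = ((6018 + 16384 + 21632) - 25635) + 24854 = (44034 - 25635) + 24854 = 18399 + 24854 = 43253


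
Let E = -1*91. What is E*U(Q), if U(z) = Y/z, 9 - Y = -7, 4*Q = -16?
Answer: 364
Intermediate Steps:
Q = -4 (Q = (¼)*(-16) = -4)
Y = 16 (Y = 9 - 1*(-7) = 9 + 7 = 16)
E = -91
U(z) = 16/z
E*U(Q) = -1456/(-4) = -1456*(-1)/4 = -91*(-4) = 364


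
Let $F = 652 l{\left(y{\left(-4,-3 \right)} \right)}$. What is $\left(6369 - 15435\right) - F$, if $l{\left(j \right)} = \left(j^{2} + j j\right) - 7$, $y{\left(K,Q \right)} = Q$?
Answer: $-16238$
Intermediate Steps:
$l{\left(j \right)} = -7 + 2 j^{2}$ ($l{\left(j \right)} = \left(j^{2} + j^{2}\right) - 7 = 2 j^{2} - 7 = -7 + 2 j^{2}$)
$F = 7172$ ($F = 652 \left(-7 + 2 \left(-3\right)^{2}\right) = 652 \left(-7 + 2 \cdot 9\right) = 652 \left(-7 + 18\right) = 652 \cdot 11 = 7172$)
$\left(6369 - 15435\right) - F = \left(6369 - 15435\right) - 7172 = -9066 - 7172 = -16238$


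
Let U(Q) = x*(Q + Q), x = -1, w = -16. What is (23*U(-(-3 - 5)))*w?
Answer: 5888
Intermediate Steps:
U(Q) = -2*Q (U(Q) = -(Q + Q) = -2*Q)
(23*U(-(-3 - 5)))*w = (23*(-(-2)*(-3 - 5)))*(-16) = (23*(-(-2)*(-8)))*(-16) = (23*(-2*8))*(-16) = (23*(-16))*(-16) = -368*(-16) = 5888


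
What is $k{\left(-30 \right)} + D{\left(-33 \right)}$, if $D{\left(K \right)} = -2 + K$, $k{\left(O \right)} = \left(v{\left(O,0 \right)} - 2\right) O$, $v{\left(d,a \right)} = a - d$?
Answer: $-875$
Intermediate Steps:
$k{\left(O \right)} = O \left(-2 - O\right)$ ($k{\left(O \right)} = \left(\left(0 - O\right) - 2\right) O = \left(- O - 2\right) O = \left(-2 - O\right) O = O \left(-2 - O\right)$)
$k{\left(-30 \right)} + D{\left(-33 \right)} = - 30 \left(-2 - -30\right) - 35 = - 30 \left(-2 + 30\right) - 35 = \left(-30\right) 28 - 35 = -840 - 35 = -875$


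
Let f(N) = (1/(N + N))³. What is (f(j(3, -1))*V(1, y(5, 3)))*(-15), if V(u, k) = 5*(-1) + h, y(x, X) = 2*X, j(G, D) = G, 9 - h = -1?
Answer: -25/72 ≈ -0.34722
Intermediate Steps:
h = 10 (h = 9 - 1*(-1) = 9 + 1 = 10)
V(u, k) = 5 (V(u, k) = 5*(-1) + 10 = -5 + 10 = 5)
f(N) = 1/(8*N³) (f(N) = (1/(2*N))³ = 1/(8*N³))
(f(j(3, -1))*V(1, y(5, 3)))*(-15) = (((⅛)/3³)*5)*(-15) = (((⅛)*(1/27))*5)*(-15) = ((1/216)*5)*(-15) = (5/216)*(-15) = -25/72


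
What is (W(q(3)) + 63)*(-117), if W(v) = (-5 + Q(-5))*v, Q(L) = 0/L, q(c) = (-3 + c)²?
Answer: -7371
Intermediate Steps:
Q(L) = 0
W(v) = -5*v (W(v) = (-5 + 0)*v = -5*v)
(W(q(3)) + 63)*(-117) = (-5*(-3 + 3)² + 63)*(-117) = (-5*0² + 63)*(-117) = (-5*0 + 63)*(-117) = (0 + 63)*(-117) = 63*(-117) = -7371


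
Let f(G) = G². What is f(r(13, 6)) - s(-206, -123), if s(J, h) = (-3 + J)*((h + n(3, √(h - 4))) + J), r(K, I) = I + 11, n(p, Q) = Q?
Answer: -68472 + 209*I*√127 ≈ -68472.0 + 2355.3*I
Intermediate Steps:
r(K, I) = 11 + I
s(J, h) = (-3 + J)*(J + h + √(-4 + h)) (s(J, h) = (-3 + J)*((h + √(h - 4)) + J) = (-3 + J)*((h + √(-4 + h)) + J) = (-3 + J)*(J + h + √(-4 + h)))
f(r(13, 6)) - s(-206, -123) = (11 + 6)² - ((-206)² - 3*(-206) - 3*(-123) - 3*√(-4 - 123) - 206*(-123) - 206*√(-4 - 123)) = 17² - (42436 + 618 + 369 - 3*I*√127 + 25338 - 206*I*√127) = 289 - (42436 + 618 + 369 - 3*I*√127 + 25338 - 206*I*√127) = 289 - (68761 - 209*I*√127) = 289 + (-68761 + 209*I*√127) = -68472 + 209*I*√127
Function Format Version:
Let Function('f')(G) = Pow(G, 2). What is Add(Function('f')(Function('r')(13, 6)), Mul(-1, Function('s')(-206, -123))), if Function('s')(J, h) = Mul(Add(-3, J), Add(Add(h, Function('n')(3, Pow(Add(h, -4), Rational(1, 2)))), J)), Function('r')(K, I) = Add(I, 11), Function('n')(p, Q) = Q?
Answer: Add(-68472, Mul(209, I, Pow(127, Rational(1, 2)))) ≈ Add(-68472., Mul(2355.3, I))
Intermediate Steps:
Function('r')(K, I) = Add(11, I)
Function('s')(J, h) = Mul(Add(-3, J), Add(J, h, Pow(Add(-4, h), Rational(1, 2)))) (Function('s')(J, h) = Mul(Add(-3, J), Add(Add(h, Pow(Add(h, -4), Rational(1, 2))), J)) = Mul(Add(-3, J), Add(Add(h, Pow(Add(-4, h), Rational(1, 2))), J)) = Mul(Add(-3, J), Add(J, h, Pow(Add(-4, h), Rational(1, 2)))))
Add(Function('f')(Function('r')(13, 6)), Mul(-1, Function('s')(-206, -123))) = Add(Pow(Add(11, 6), 2), Mul(-1, Add(Pow(-206, 2), Mul(-3, -206), Mul(-3, -123), Mul(-3, Pow(Add(-4, -123), Rational(1, 2))), Mul(-206, -123), Mul(-206, Pow(Add(-4, -123), Rational(1, 2)))))) = Add(Pow(17, 2), Mul(-1, Add(42436, 618, 369, Mul(-3, Pow(-127, Rational(1, 2))), 25338, Mul(-206, Pow(-127, Rational(1, 2)))))) = Add(289, Mul(-1, Add(42436, 618, 369, Mul(-3, Mul(I, Pow(127, Rational(1, 2)))), 25338, Mul(-206, Mul(I, Pow(127, Rational(1, 2))))))) = Add(289, Mul(-1, Add(42436, 618, 369, Mul(-3, I, Pow(127, Rational(1, 2))), 25338, Mul(-206, I, Pow(127, Rational(1, 2)))))) = Add(289, Mul(-1, Add(68761, Mul(-209, I, Pow(127, Rational(1, 2)))))) = Add(289, Add(-68761, Mul(209, I, Pow(127, Rational(1, 2))))) = Add(-68472, Mul(209, I, Pow(127, Rational(1, 2))))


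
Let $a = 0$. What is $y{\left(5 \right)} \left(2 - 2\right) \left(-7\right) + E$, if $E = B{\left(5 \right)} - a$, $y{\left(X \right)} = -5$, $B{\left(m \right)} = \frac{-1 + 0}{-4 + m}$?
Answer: $-1$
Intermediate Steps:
$B{\left(m \right)} = - \frac{1}{-4 + m}$
$E = -1$ ($E = - \frac{1}{-4 + 5} - 0 = - 1^{-1} + 0 = \left(-1\right) 1 + 0 = -1 + 0 = -1$)
$y{\left(5 \right)} \left(2 - 2\right) \left(-7\right) + E = - 5 \left(2 - 2\right) \left(-7\right) - 1 = \left(-5\right) 0 \left(-7\right) - 1 = 0 \left(-7\right) - 1 = 0 - 1 = -1$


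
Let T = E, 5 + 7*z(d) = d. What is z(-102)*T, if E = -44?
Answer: 4708/7 ≈ 672.57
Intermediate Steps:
z(d) = -5/7 + d/7
T = -44
z(-102)*T = (-5/7 + (⅐)*(-102))*(-44) = (-5/7 - 102/7)*(-44) = -107/7*(-44) = 4708/7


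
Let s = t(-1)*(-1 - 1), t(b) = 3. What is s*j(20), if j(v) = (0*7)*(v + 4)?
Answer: 0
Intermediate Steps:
j(v) = 0 (j(v) = 0*(4 + v) = 0)
s = -6 (s = 3*(-1 - 1) = 3*(-2) = -6)
s*j(20) = -6*0 = 0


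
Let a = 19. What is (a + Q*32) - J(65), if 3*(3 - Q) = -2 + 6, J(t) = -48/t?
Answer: 14249/195 ≈ 73.072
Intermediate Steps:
Q = 5/3 (Q = 3 - (-2 + 6)/3 = 3 - ⅓*4 = 3 - 4/3 = 5/3 ≈ 1.6667)
(a + Q*32) - J(65) = (19 + (5/3)*32) - (-48)/65 = (19 + 160/3) - (-48)/65 = 217/3 - 1*(-48/65) = 217/3 + 48/65 = 14249/195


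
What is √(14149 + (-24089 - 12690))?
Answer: I*√22630 ≈ 150.43*I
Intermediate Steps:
√(14149 + (-24089 - 12690)) = √(14149 - 36779) = √(-22630) = I*√22630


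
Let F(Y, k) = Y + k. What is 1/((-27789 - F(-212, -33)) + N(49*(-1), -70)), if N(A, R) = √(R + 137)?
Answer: -27544/758671869 - √67/758671869 ≈ -3.6316e-5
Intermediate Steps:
N(A, R) = √(137 + R)
1/((-27789 - F(-212, -33)) + N(49*(-1), -70)) = 1/((-27789 - (-212 - 33)) + √(137 - 70)) = 1/((-27789 - 1*(-245)) + √67) = 1/((-27789 + 245) + √67) = 1/(-27544 + √67)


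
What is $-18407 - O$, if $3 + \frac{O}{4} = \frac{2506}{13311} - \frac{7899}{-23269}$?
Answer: $- \frac{5698204480117}{309733659} \approx -18397.0$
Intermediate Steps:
$O = - \frac{3062981096}{309733659}$ ($O = -12 + 4 \left(\frac{2506}{13311} - \frac{7899}{-23269}\right) = -12 + 4 \left(2506 \cdot \frac{1}{13311} - - \frac{7899}{23269}\right) = -12 + 4 \left(\frac{2506}{13311} + \frac{7899}{23269}\right) = -12 + 4 \cdot \frac{163455703}{309733659} = -12 + \frac{653822812}{309733659} = - \frac{3062981096}{309733659} \approx -9.8891$)
$-18407 - O = -18407 - - \frac{3062981096}{309733659} = -18407 + \frac{3062981096}{309733659} = - \frac{5698204480117}{309733659}$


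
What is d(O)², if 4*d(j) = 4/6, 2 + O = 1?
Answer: 1/36 ≈ 0.027778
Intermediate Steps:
O = -1 (O = -2 + 1 = -1)
d(j) = ⅙ (d(j) = (4/6)/4 = (4*(⅙))/4 = (¼)*(⅔) = ⅙)
d(O)² = (⅙)² = 1/36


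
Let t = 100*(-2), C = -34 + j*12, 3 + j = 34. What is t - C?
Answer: -538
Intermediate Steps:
j = 31 (j = -3 + 34 = 31)
C = 338 (C = -34 + 31*12 = -34 + 372 = 338)
t = -200
t - C = -200 - 1*338 = -200 - 338 = -538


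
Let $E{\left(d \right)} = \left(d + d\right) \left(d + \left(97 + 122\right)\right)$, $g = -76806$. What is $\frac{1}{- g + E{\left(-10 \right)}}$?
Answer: $\frac{1}{72626} \approx 1.3769 \cdot 10^{-5}$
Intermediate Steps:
$E{\left(d \right)} = 2 d \left(219 + d\right)$ ($E{\left(d \right)} = 2 d \left(d + 219\right) = 2 d \left(219 + d\right)$)
$\frac{1}{- g + E{\left(-10 \right)}} = \frac{1}{\left(-1\right) \left(-76806\right) + 2 \left(-10\right) \left(219 - 10\right)} = \frac{1}{76806 + 2 \left(-10\right) 209} = \frac{1}{76806 - 4180} = \frac{1}{72626}$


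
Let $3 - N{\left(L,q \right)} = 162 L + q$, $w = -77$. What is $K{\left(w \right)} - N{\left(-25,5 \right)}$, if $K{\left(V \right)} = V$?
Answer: $-4125$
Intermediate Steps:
$N{\left(L,q \right)} = 3 - q - 162 L$ ($N{\left(L,q \right)} = 3 - \left(162 L + q\right) = 3 - \left(q + 162 L\right) = 3 - q - 162 L$)
$K{\left(w \right)} - N{\left(-25,5 \right)} = -77 - \left(3 - 5 - -4050\right) = -77 - \left(3 - 5 + 4050\right) = -77 - 4048 = -4125$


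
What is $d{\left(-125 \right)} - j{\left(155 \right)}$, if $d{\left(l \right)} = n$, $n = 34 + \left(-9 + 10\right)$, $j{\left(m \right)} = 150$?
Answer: $-115$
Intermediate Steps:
$n = 35$ ($n = 34 + 1 = 35$)
$d{\left(l \right)} = 35$
$d{\left(-125 \right)} - j{\left(155 \right)} = 35 - 150 = -115$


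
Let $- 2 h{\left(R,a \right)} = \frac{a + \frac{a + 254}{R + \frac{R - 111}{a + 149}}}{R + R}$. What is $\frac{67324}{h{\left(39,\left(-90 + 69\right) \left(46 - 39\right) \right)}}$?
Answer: $\frac{15753816}{167} \approx 94334.0$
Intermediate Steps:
$h{\left(R,a \right)} = - \frac{a + \frac{254 + a}{R + \frac{-111 + R}{149 + a}}}{4 R}$ ($h{\left(R,a \right)} = - \frac{\left(a + \frac{a + 254}{R + \frac{R - 111}{a + 149}}\right) \frac{1}{R + R}}{2} = - \frac{\left(a + \frac{254 + a}{R + \frac{-111 + R}{149 + a}}\right) \frac{1}{2 R}}{2} = - \frac{\frac{1}{2} \frac{1}{R} \left(a + \frac{254 + a}{R + \frac{-111 + R}{149 + a}}\right)}{2} = - \frac{a + \frac{254 + a}{R + \frac{-111 + R}{149 + a}}}{4 R}$)
$\frac{67324}{h{\left(39,\left(-90 + 69\right) \left(46 - 39\right) \right)}} = \frac{67324}{\frac{1}{4} \cdot \frac{1}{39} \frac{1}{-111 + 150 \cdot 39 + 39 \left(-90 + 69\right) \left(46 - 39\right)} \left(-37846 - \left(\left(-90 + 69\right) \left(46 - 39\right)\right)^{2} - 292 \left(-90 + 69\right) \left(46 - 39\right) - 39 \left(\left(-90 + 69\right) \left(46 - 39\right)\right)^{2} - 5850 \left(-90 + 69\right) \left(46 - 39\right)\right)} = \frac{67324}{\frac{1}{4} \cdot \frac{1}{39} \frac{1}{-111 + 5850 + 39 \left(\left(-21\right) 7\right)} \left(-37846 - \left(\left(-21\right) 7\right)^{2} - 292 \left(\left(-21\right) 7\right) - 39 \left(\left(-21\right) 7\right)^{2} - 5850 \left(\left(-21\right) 7\right)\right)} = \frac{67324}{\frac{1}{4} \cdot \frac{1}{39} \frac{1}{-111 + 5850 + 39 \left(-147\right)} \left(-37846 - \left(-147\right)^{2} - -42924 - 39 \left(-147\right)^{2} - 5850 \left(-147\right)\right)} = \frac{67324}{\frac{1}{4} \cdot \frac{1}{39} \frac{1}{-111 + 5850 - 5733} \left(-37846 - 21609 + 42924 - 39 \cdot 21609 + 859950\right)} = \frac{67324}{\frac{1}{4} \cdot \frac{1}{39} \cdot \frac{1}{6} \left(-37846 - 21609 + 42924 - 842751 + 859950\right)} = \frac{67324}{\frac{1}{4} \cdot \frac{1}{39} \cdot \frac{1}{6} \cdot 668} = \frac{67324}{\frac{167}{234}} = 67324 \cdot \frac{234}{167} = \frac{15753816}{167}$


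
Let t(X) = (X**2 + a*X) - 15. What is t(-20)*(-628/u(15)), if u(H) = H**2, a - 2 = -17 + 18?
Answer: -8164/9 ≈ -907.11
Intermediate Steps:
a = 3 (a = 2 + (-17 + 18) = 2 + 1 = 3)
t(X) = -15 + X**2 + 3*X (t(X) = (X**2 + 3*X) - 15 = -15 + X**2 + 3*X)
t(-20)*(-628/u(15)) = (-15 + (-20)**2 + 3*(-20))*(-628/(15**2)) = (-15 + 400 - 60)*(-628/225) = 325*(-628*1/225) = 325*(-628/225) = -8164/9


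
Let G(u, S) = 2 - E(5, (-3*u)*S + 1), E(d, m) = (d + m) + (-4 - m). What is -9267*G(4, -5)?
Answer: -9267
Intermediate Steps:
E(d, m) = -4 + d
G(u, S) = 1 (G(u, S) = 2 - (-4 + 5) = 2 - 1*1 = 2 - 1 = 1)
-9267*G(4, -5) = -9267*1 = -9267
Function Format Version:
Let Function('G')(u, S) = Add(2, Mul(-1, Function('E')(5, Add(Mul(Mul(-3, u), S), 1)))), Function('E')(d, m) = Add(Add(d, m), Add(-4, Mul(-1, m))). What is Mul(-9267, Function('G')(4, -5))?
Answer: -9267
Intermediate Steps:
Function('E')(d, m) = Add(-4, d)
Function('G')(u, S) = 1 (Function('G')(u, S) = Add(2, Mul(-1, Add(-4, 5))) = Add(2, Mul(-1, 1)) = Add(2, -1) = 1)
Mul(-9267, Function('G')(4, -5)) = Mul(-9267, 1) = -9267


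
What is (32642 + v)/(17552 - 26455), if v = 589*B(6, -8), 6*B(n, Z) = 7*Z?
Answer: -81434/26709 ≈ -3.0489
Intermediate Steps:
B(n, Z) = 7*Z/6 (B(n, Z) = (7*Z)/6 = 7*Z/6)
v = -16492/3 (v = 589*((7/6)*(-8)) = 589*(-28/3) = -16492/3 ≈ -5497.3)
(32642 + v)/(17552 - 26455) = (32642 - 16492/3)/(17552 - 26455) = (81434/3)/(-8903) = (81434/3)*(-1/8903) = -81434/26709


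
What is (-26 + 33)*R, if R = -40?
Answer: -280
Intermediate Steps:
(-26 + 33)*R = (-26 + 33)*(-40) = 7*(-40) = -280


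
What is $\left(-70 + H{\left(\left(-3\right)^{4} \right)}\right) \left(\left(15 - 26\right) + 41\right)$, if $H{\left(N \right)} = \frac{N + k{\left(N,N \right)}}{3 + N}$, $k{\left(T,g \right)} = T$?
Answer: $- \frac{14295}{7} \approx -2042.1$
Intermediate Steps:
$H{\left(N \right)} = \frac{2 N}{3 + N}$ ($H{\left(N \right)} = \frac{N + N}{3 + N} = \frac{2 N}{3 + N}$)
$\left(-70 + H{\left(\left(-3\right)^{4} \right)}\right) \left(\left(15 - 26\right) + 41\right) = \left(-70 + \frac{2 \left(-3\right)^{4}}{3 + \left(-3\right)^{4}}\right) \left(\left(15 - 26\right) + 41\right) = \left(-70 + 2 \cdot 81 \frac{1}{3 + 81}\right) \left(-11 + 41\right) = \left(-70 + 2 \cdot 81 \cdot \frac{1}{84}\right) 30 = \left(-70 + \frac{27}{14}\right) 30 = \left(- \frac{953}{14}\right) 30 = - \frac{14295}{7}$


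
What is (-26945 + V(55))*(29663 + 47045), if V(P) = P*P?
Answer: -1834855360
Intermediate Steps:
V(P) = P²
(-26945 + V(55))*(29663 + 47045) = (-26945 + 55²)*(29663 + 47045) = (-26945 + 3025)*76708 = -23920*76708 = -1834855360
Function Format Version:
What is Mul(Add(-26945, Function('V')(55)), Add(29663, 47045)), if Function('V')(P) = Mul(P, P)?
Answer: -1834855360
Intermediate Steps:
Function('V')(P) = Pow(P, 2)
Mul(Add(-26945, Function('V')(55)), Add(29663, 47045)) = Mul(Add(-26945, Pow(55, 2)), Add(29663, 47045)) = Mul(Add(-26945, 3025), 76708) = Mul(-23920, 76708) = -1834855360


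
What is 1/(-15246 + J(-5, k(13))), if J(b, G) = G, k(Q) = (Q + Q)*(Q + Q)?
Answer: -1/14570 ≈ -6.8634e-5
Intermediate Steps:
k(Q) = 4*Q² (k(Q) = (2*Q)*(2*Q) = 4*Q²)
1/(-15246 + J(-5, k(13))) = 1/(-15246 + 4*13²) = 1/(-15246 + 4*169) = 1/(-15246 + 676) = 1/(-14570) = -1/14570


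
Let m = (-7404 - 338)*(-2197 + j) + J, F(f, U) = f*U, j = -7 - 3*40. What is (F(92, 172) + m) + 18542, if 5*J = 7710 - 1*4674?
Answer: 90136906/5 ≈ 1.8027e+7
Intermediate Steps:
j = -127 (j = -7 - 120 = -127)
J = 3036/5 (J = (7710 - 1*4674)/5 = (7710 - 4674)/5 = (⅕)*3036 = 3036/5 ≈ 607.20)
F(f, U) = U*f
m = 89965076/5 (m = (-7404 - 338)*(-2197 - 127) + 3036/5 = -7742*(-2324) + 3036/5 = 17992408 + 3036/5 = 89965076/5 ≈ 1.7993e+7)
(F(92, 172) + m) + 18542 = (172*92 + 89965076/5) + 18542 = (15824 + 89965076/5) + 18542 = 90044196/5 + 18542 = 90136906/5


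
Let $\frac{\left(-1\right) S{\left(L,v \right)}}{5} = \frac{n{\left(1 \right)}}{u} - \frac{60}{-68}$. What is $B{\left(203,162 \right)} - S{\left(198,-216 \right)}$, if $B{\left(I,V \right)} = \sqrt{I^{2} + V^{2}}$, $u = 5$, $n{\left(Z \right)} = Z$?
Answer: $\frac{92}{17} + \sqrt{67453} \approx 265.13$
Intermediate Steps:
$S{\left(L,v \right)} = - \frac{92}{17}$ ($S{\left(L,v \right)} = - 5 \left(1 \cdot \frac{1}{5} - \frac{60}{-68}\right) = - 5 \left(1 \cdot \frac{1}{5} - - \frac{15}{17}\right) = - 5 \left(\frac{1}{5} + \frac{15}{17}\right) = \left(-5\right) \frac{92}{85} = - \frac{92}{17}$)
$B{\left(203,162 \right)} - S{\left(198,-216 \right)} = \sqrt{203^{2} + 162^{2}} - - \frac{92}{17} = \sqrt{41209 + 26244} + \frac{92}{17} = \sqrt{67453} + \frac{92}{17} = \frac{92}{17} + \sqrt{67453}$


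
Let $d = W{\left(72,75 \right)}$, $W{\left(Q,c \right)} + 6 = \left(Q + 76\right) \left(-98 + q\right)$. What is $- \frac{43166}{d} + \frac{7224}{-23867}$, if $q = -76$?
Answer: $\frac{422083565}{307383093} \approx 1.3732$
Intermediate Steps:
$W{\left(Q,c \right)} = -13230 - 174 Q$ ($W{\left(Q,c \right)} = -6 + \left(Q + 76\right) \left(-98 - 76\right) = -6 + \left(76 + Q\right) \left(-174\right) = -6 - \left(13224 + 174 Q\right) = -13230 - 174 Q$)
$d = -25758$ ($d = -13230 - 12528 = -25758$)
$- \frac{43166}{d} + \frac{7224}{-23867} = - \frac{43166}{-25758} + \frac{7224}{-23867} = \left(-43166\right) \left(- \frac{1}{25758}\right) + 7224 \left(- \frac{1}{23867}\right) = \frac{21583}{12879} - \frac{7224}{23867} = \frac{422083565}{307383093}$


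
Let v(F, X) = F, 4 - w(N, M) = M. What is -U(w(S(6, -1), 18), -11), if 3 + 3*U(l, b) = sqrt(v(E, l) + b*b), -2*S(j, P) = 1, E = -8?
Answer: 1 - sqrt(113)/3 ≈ -2.5434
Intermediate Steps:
S(j, P) = -1/2 (S(j, P) = -1/2*1 = -1/2)
w(N, M) = 4 - M
U(l, b) = -1 + sqrt(-8 + b**2)/3 (U(l, b) = -1 + sqrt(-8 + b*b)/3 = -1 + sqrt(-8 + b**2)/3)
-U(w(S(6, -1), 18), -11) = -(-1 + sqrt(-8 + (-11)**2)/3) = -(-1 + sqrt(-8 + 121)/3) = -(-1 + sqrt(113)/3) = 1 - sqrt(113)/3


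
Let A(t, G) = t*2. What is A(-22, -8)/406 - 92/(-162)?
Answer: 7556/16443 ≈ 0.45953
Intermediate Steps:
A(t, G) = 2*t
A(-22, -8)/406 - 92/(-162) = (2*(-22))/406 - 92/(-162) = -44*1/406 - 92*(-1/162) = -22/203 + 46/81 = 7556/16443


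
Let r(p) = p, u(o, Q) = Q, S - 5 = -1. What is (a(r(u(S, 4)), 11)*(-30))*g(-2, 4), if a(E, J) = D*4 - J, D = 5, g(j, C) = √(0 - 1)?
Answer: -270*I ≈ -270.0*I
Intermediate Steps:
S = 4 (S = 5 - 1 = 4)
g(j, C) = I (g(j, C) = √(-1) = I)
a(E, J) = 20 - J (a(E, J) = 5*4 - J = 20 - J)
(a(r(u(S, 4)), 11)*(-30))*g(-2, 4) = ((20 - 1*11)*(-30))*I = ((20 - 11)*(-30))*I = (9*(-30))*I = -270*I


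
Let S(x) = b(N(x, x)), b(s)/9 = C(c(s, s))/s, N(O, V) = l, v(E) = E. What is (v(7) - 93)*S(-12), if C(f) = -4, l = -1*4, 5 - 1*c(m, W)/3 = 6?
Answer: -774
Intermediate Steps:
c(m, W) = -3 (c(m, W) = 15 - 3*6 = 15 - 18 = -3)
l = -4
N(O, V) = -4
b(s) = -36/s (b(s) = 9*(-4/s) = -36/s)
S(x) = 9 (S(x) = -36/(-4) = -36*(-¼) = 9)
(v(7) - 93)*S(-12) = (7 - 93)*9 = -86*9 = -774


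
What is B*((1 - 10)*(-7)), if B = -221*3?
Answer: -41769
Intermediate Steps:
B = -663
B*((1 - 10)*(-7)) = -663*(1 - 10)*(-7) = -(-5967)*(-7) = -663*63 = -41769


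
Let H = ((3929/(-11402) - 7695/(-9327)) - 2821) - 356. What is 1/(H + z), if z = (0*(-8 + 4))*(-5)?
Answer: -35448818/112603863917 ≈ -0.00031481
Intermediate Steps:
H = -112603863917/35448818 (H = ((3929*(-1/11402) - 7695*(-1/9327)) - 2821) - 356 = ((-3929/11402 + 2565/3109) - 2821) - 356 = (17030869/35448818 - 2821) - 356 = -99984084709/35448818 - 356 = -112603863917/35448818 ≈ -3176.5)
z = 0 (z = (0*(-4))*(-5) = 0*(-5) = 0)
1/(H + z) = 1/(-112603863917/35448818 + 0) = 1/(-112603863917/35448818) = -35448818/112603863917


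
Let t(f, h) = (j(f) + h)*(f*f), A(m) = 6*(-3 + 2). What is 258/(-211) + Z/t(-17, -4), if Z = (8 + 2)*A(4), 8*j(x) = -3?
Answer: -501678/426853 ≈ -1.1753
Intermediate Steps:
j(x) = -3/8 (j(x) = (⅛)*(-3) = -3/8)
A(m) = -6 (A(m) = 6*(-1) = -6)
t(f, h) = f²*(-3/8 + h) (t(f, h) = (-3/8 + h)*(f*f) = (-3/8 + h)*f² = f²*(-3/8 + h))
Z = -60 (Z = (8 + 2)*(-6) = 10*(-6) = -60)
258/(-211) + Z/t(-17, -4) = 258/(-211) - 60*1/(289*(-3/8 - 4)) = 258*(-1/211) - 60/(289*(-35/8)) = -258/211 - 60/(-10115/8) = -258/211 - 60*(-8/10115) = -258/211 + 96/2023 = -501678/426853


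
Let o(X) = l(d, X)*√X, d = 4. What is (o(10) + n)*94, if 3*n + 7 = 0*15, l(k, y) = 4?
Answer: -658/3 + 376*√10 ≈ 969.68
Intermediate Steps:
n = -7/3 (n = -7/3 + (0*15)/3 = -7/3 + (⅓)*0 = -7/3 + 0 = -7/3 ≈ -2.3333)
o(X) = 4*√X
(o(10) + n)*94 = (4*√10 - 7/3)*94 = (-7/3 + 4*√10)*94 = -658/3 + 376*√10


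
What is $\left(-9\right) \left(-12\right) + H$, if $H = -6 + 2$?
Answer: $104$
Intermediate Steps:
$H = -4$
$\left(-9\right) \left(-12\right) + H = \left(-9\right) \left(-12\right) - 4 = 108 - 4 = 104$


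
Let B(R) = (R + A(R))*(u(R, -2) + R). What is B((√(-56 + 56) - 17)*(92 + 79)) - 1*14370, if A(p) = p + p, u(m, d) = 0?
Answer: 25337577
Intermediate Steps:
A(p) = 2*p
B(R) = 3*R² (B(R) = (R + 2*R)*(0 + R) = (3*R)*R = 3*R²)
B((√(-56 + 56) - 17)*(92 + 79)) - 1*14370 = 3*((√(-56 + 56) - 17)*(92 + 79))² - 1*14370 = 3*((√0 - 17)*171)² - 14370 = 3*((0 - 17)*171)² - 14370 = 3*(-17*171)² - 14370 = 3*(-2907)² - 14370 = 3*8450649 - 14370 = 25351947 - 14370 = 25337577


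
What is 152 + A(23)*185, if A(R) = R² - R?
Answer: 93762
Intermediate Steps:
152 + A(23)*185 = 152 + (23*(-1 + 23))*185 = 152 + (23*22)*185 = 152 + 506*185 = 152 + 93610 = 93762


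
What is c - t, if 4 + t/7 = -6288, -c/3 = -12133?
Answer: 80443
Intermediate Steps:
c = 36399 (c = -3*(-12133) = 36399)
t = -44044 (t = -28 + 7*(-6288) = -28 - 44016 = -44044)
c - t = 36399 - 1*(-44044) = 36399 + 44044 = 80443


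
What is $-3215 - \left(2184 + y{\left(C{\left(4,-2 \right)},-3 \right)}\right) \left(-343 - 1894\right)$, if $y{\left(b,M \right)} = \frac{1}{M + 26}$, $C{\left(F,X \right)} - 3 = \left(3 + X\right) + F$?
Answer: $\frac{112297276}{23} \approx 4.8825 \cdot 10^{6}$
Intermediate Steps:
$C{\left(F,X \right)} = 6 + F + X$ ($C{\left(F,X \right)} = 3 + \left(\left(3 + X\right) + F\right) = 3 + \left(3 + F + X\right) = 6 + F + X$)
$y{\left(b,M \right)} = \frac{1}{26 + M}$
$-3215 - \left(2184 + y{\left(C{\left(4,-2 \right)},-3 \right)}\right) \left(-343 - 1894\right) = -3215 - \left(2184 + \frac{1}{26 - 3}\right) \left(-343 - 1894\right) = -3215 - \left(2184 + \frac{1}{23}\right) \left(-2237\right) = -3215 - \frac{50233}{23} \left(-2237\right) = -3215 - - \frac{112371221}{23} = -3215 + \frac{112371221}{23} = \frac{112297276}{23}$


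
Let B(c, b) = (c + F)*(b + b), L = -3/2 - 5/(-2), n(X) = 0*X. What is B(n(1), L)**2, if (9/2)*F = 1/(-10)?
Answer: 4/2025 ≈ 0.0019753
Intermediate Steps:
F = -1/45 (F = (2/9)/(-10) = (2/9)*(-1/10) = -1/45 ≈ -0.022222)
n(X) = 0
L = 1 (L = -3*1/2 - 5*(-1/2) = -3/2 + 5/2 = 1)
B(c, b) = 2*b*(-1/45 + c) (B(c, b) = (c - 1/45)*(b + b) = (-1/45 + c)*(2*b) = 2*b*(-1/45 + c))
B(n(1), L)**2 = ((2/45)*1*(-1 + 45*0))**2 = ((2/45)*1*(-1 + 0))**2 = ((2/45)*1*(-1))**2 = (-2/45)**2 = 4/2025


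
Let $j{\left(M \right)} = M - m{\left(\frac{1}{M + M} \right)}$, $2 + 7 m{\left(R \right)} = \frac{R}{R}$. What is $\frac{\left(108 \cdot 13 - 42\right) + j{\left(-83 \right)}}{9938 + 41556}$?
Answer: $\frac{4477}{180229} \approx 0.024841$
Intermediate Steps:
$m{\left(R \right)} = - \frac{1}{7}$ ($m{\left(R \right)} = - \frac{2}{7} + \frac{R \frac{1}{R}}{7} = - \frac{2}{7} + \frac{1}{7} \cdot 1 = - \frac{2}{7} + \frac{1}{7} = - \frac{1}{7}$)
$j{\left(M \right)} = \frac{1}{7} + M$ ($j{\left(M \right)} = M - - \frac{1}{7} = M + \frac{1}{7} = \frac{1}{7} + M$)
$\frac{\left(108 \cdot 13 - 42\right) + j{\left(-83 \right)}}{9938 + 41556} = \frac{\left(108 \cdot 13 - 42\right) + \left(\frac{1}{7} - 83\right)}{9938 + 41556} = \frac{\left(1404 - 42\right) - \frac{580}{7}}{51494} = \left(1362 - \frac{580}{7}\right) \frac{1}{51494} = \frac{8954}{7} \cdot \frac{1}{51494} = \frac{4477}{180229}$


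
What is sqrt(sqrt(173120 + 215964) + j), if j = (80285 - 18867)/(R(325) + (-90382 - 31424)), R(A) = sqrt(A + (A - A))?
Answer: sqrt(-61418/(121806 - 5*sqrt(13)) + 2*sqrt(97271)) ≈ 24.965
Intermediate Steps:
R(A) = sqrt(A) (R(A) = sqrt(A + 0) = sqrt(A))
j = 61418/(-121806 + 5*sqrt(13)) (j = (80285 - 18867)/(sqrt(325) + (-90382 - 31424)) = 61418/(5*sqrt(13) - 121806) = 61418/(-121806 + 5*sqrt(13)) ≈ -0.50430)
sqrt(sqrt(173120 + 215964) + j) = sqrt(sqrt(173120 + 215964) + (-7481080908/14836701311 - 307090*sqrt(13)/14836701311)) = sqrt(sqrt(389084) + (-7481080908/14836701311 - 307090*sqrt(13)/14836701311)) = sqrt(2*sqrt(97271) + (-7481080908/14836701311 - 307090*sqrt(13)/14836701311)) = sqrt(-7481080908/14836701311 + 2*sqrt(97271) - 307090*sqrt(13)/14836701311)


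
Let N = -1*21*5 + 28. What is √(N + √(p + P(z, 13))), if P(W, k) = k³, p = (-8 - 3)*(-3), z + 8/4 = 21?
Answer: √(-77 + √2230) ≈ 5.4568*I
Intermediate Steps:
z = 19 (z = -2 + 21 = 19)
p = 33 (p = -11*(-3) = 33)
N = -77 (N = -21*5 + 28 = -105 + 28 = -77)
√(N + √(p + P(z, 13))) = √(-77 + √(33 + 13³)) = √(-77 + √(33 + 2197)) = √(-77 + √2230)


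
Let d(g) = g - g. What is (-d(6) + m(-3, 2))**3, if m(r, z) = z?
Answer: 8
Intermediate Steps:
d(g) = 0
(-d(6) + m(-3, 2))**3 = (-1*0 + 2)**3 = (0 + 2)**3 = 2**3 = 8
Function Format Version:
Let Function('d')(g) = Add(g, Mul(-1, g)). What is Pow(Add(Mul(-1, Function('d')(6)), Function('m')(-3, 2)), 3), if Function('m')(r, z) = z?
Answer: 8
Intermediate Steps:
Function('d')(g) = 0
Pow(Add(Mul(-1, Function('d')(6)), Function('m')(-3, 2)), 3) = Pow(Add(Mul(-1, 0), 2), 3) = Pow(Add(0, 2), 3) = Pow(2, 3) = 8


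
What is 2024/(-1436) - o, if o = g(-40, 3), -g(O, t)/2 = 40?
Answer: 28214/359 ≈ 78.591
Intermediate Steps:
g(O, t) = -80 (g(O, t) = -2*40 = -80)
o = -80
2024/(-1436) - o = 2024/(-1436) - 1*(-80) = 2024*(-1/1436) + 80 = -506/359 + 80 = 28214/359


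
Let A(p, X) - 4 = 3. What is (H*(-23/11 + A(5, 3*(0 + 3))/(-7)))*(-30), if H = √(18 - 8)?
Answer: 1020*√10/11 ≈ 293.23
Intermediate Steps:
A(p, X) = 7 (A(p, X) = 4 + 3 = 7)
H = √10 ≈ 3.1623
(H*(-23/11 + A(5, 3*(0 + 3))/(-7)))*(-30) = (√10*(-23/11 + 7/(-7)))*(-30) = (√10*(-23*1/11 + 7*(-⅐)))*(-30) = (√10*(-23/11 - 1))*(-30) = (√10*(-34/11))*(-30) = -34*√10/11*(-30) = 1020*√10/11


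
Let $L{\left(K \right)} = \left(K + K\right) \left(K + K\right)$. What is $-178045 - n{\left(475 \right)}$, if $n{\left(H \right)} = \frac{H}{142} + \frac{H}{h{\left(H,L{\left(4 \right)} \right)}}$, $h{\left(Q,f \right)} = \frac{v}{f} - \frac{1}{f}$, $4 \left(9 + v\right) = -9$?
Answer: $- \frac{1221593185}{6958} \approx -1.7557 \cdot 10^{5}$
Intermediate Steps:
$v = - \frac{45}{4}$ ($v = -9 + \frac{1}{4} \left(-9\right) = -9 - \frac{9}{4} = - \frac{45}{4} \approx -11.25$)
$L{\left(K \right)} = 4 K^{2}$ ($L{\left(K \right)} = 2 K 2 K = 4 K^{2}$)
$h{\left(Q,f \right)} = - \frac{49}{4 f}$ ($h{\left(Q,f \right)} = - \frac{45}{4 f} - \frac{1}{f} = - \frac{49}{4 f}$)
$n{\left(H \right)} = - \frac{36303 H}{6958}$ ($n{\left(H \right)} = \frac{H}{142} + \frac{H}{\left(- \frac{49}{4}\right) \frac{1}{4 \cdot 4^{2}}} = H \frac{1}{142} + \frac{H}{\left(- \frac{49}{4}\right) \frac{1}{4 \cdot 16}} = \frac{H}{142} + \frac{H}{\left(- \frac{49}{4}\right) \frac{1}{64}} = \frac{H}{142} + \frac{H}{- \frac{49}{256}} = \frac{H}{142} + H \left(- \frac{256}{49}\right) = \frac{H}{142} - \frac{256 H}{49} = - \frac{36303 H}{6958}$)
$-178045 - n{\left(475 \right)} = -178045 - \left(- \frac{36303}{6958}\right) 475 = -178045 - - \frac{17243925}{6958} = -178045 + \frac{17243925}{6958} = - \frac{1221593185}{6958}$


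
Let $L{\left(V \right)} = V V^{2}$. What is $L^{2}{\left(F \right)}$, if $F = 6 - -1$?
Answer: $117649$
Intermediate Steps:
$F = 7$ ($F = 6 + 1 = 7$)
$L{\left(V \right)} = V^{3}$
$L^{2}{\left(F \right)} = \left(7^{3}\right)^{2} = 343^{2} = 117649$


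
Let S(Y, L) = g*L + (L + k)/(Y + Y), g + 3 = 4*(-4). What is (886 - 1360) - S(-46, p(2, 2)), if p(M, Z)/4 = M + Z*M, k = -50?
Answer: -841/46 ≈ -18.283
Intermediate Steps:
g = -19 (g = -3 + 4*(-4) = -3 - 16 = -19)
p(M, Z) = 4*M + 4*M*Z (p(M, Z) = 4*(M + Z*M) = 4*(M + M*Z) = 4*M + 4*M*Z)
S(Y, L) = -19*L + (-50 + L)/(2*Y) (S(Y, L) = -19*L + (L - 50)/(Y + Y) = -19*L + (-50 + L)/((2*Y)) = -19*L + (-50 + L)*(1/(2*Y)) = -19*L + (-50 + L)/(2*Y))
(886 - 1360) - S(-46, p(2, 2)) = (886 - 1360) - (-50 + 4*2*(1 + 2) - 38*4*2*(1 + 2)*(-46))/(2*(-46)) = -474 - (-1)*(-50 + 4*2*3 - 38*4*2*3*(-46))/(2*46) = -474 - (-1)*(-50 + 24 - 38*24*(-46))/(2*46) = -474 - (-1)*(-50 + 24 + 41952)/(2*46) = -474 - (-1)*41926/(2*46) = -474 - 1*(-20963/46) = -474 + 20963/46 = -841/46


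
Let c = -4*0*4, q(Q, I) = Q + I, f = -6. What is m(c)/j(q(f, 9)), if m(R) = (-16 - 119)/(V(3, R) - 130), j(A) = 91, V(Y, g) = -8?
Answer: 45/4186 ≈ 0.010750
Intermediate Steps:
q(Q, I) = I + Q
c = 0 (c = 0*4 = 0)
m(R) = 45/46 (m(R) = (-16 - 119)/(-8 - 130) = -135/(-138) = -135*(-1/138) = 45/46)
m(c)/j(q(f, 9)) = (45/46)/91 = (45/46)*(1/91) = 45/4186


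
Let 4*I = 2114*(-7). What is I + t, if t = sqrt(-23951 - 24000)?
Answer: -7399/2 + I*sqrt(47951) ≈ -3699.5 + 218.98*I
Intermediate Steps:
t = I*sqrt(47951) (t = sqrt(-47951) = I*sqrt(47951) ≈ 218.98*I)
I = -7399/2 (I = (2114*(-7))/4 = (1/4)*(-14798) = -7399/2 ≈ -3699.5)
I + t = -7399/2 + I*sqrt(47951)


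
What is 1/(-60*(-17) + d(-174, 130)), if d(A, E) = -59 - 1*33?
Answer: 1/928 ≈ 0.0010776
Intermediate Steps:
d(A, E) = -92 (d(A, E) = -59 - 33 = -92)
1/(-60*(-17) + d(-174, 130)) = 1/(-60*(-17) - 92) = 1/(1020 - 92) = 1/928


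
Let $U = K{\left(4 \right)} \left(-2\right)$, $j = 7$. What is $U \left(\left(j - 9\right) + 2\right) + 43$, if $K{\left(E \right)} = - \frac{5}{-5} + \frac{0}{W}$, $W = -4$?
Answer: $43$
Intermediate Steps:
$K{\left(E \right)} = 1$ ($K{\left(E \right)} = - \frac{5}{-5} + \frac{0}{-4} = \left(-5\right) \left(- \frac{1}{5}\right) + 0 \left(- \frac{1}{4}\right) = 1 + 0 = 1$)
$U = -2$ ($U = 1 \left(-2\right) = -2$)
$U \left(\left(j - 9\right) + 2\right) + 43 = - 2 \left(\left(7 - 9\right) + 2\right) + 43 = - 2 \left(-2 + 2\right) + 43 = \left(-2\right) 0 + 43 = 0 + 43 = 43$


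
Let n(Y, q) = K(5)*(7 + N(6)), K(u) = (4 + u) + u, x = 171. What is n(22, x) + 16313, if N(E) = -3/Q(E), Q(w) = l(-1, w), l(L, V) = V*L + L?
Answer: 16417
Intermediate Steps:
K(u) = 4 + 2*u
l(L, V) = L + L*V (l(L, V) = L*V + L = L + L*V)
Q(w) = -1 - w (Q(w) = -(1 + w) = -1 - w)
N(E) = -3/(-1 - E)
n(Y, q) = 104 (n(Y, q) = (4 + 2*5)*(7 + 3/(1 + 6)) = (4 + 10)*(7 + 3/7) = 14*(7 + 3*(1/7)) = 14*(7 + 3/7) = 14*(52/7) = 104)
n(22, x) + 16313 = 104 + 16313 = 16417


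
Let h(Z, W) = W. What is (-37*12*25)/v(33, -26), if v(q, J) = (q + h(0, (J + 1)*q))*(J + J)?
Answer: -925/3432 ≈ -0.26952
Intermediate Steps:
v(q, J) = 2*J*(q + q*(1 + J)) (v(q, J) = (q + (J + 1)*q)*(J + J) = (q + (1 + J)*q)*(2*J) = (q + q*(1 + J))*(2*J) = 2*J*(q + q*(1 + J)))
(-37*12*25)/v(33, -26) = (-37*12*25)/((2*(-26)*33*(2 - 26))) = (-444*25)/((2*(-26)*33*(-24))) = -11100/41184 = -11100*1/41184 = -925/3432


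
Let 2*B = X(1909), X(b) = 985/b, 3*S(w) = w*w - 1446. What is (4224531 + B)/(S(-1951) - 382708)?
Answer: 48387781029/10143780758 ≈ 4.7702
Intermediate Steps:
S(w) = -482 + w**2/3 (S(w) = (w*w - 1446)/3 = (w**2 - 1446)/3 = (-1446 + w**2)/3 = -482 + w**2/3)
B = 985/3818 (B = (985/1909)/2 = (985*(1/1909))/2 = (1/2)*(985/1909) = 985/3818 ≈ 0.25799)
(4224531 + B)/(S(-1951) - 382708) = (4224531 + 985/3818)/((-482 + (1/3)*(-1951)**2) - 382708) = 16129260343/(3818*((-482 + (1/3)*3806401) - 382708)) = 16129260343/(3818*((-482 + 3806401/3) - 382708)) = 16129260343/(3818*(3804955/3 - 382708)) = 16129260343/(3818*(2656831/3)) = (16129260343/3818)*(3/2656831) = 48387781029/10143780758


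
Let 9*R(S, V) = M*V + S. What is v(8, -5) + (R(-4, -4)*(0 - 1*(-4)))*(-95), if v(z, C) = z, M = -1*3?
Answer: -2968/9 ≈ -329.78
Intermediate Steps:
M = -3
R(S, V) = -V/3 + S/9 (R(S, V) = (-3*V + S)/9 = (S - 3*V)/9 = -V/3 + S/9)
v(8, -5) + (R(-4, -4)*(0 - 1*(-4)))*(-95) = 8 + ((-1/3*(-4) + (1/9)*(-4))*(0 - 1*(-4)))*(-95) = 8 + ((4/3 - 4/9)*(0 + 4))*(-95) = 8 + ((8/9)*4)*(-95) = 8 + (32/9)*(-95) = 8 - 3040/9 = -2968/9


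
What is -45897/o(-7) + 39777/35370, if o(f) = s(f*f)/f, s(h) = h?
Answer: 541218443/82530 ≈ 6557.8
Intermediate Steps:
o(f) = f (o(f) = (f*f)/f = f²/f = f)
-45897/o(-7) + 39777/35370 = -45897/(-7) + 39777/35370 = -45897*(-⅐) + 39777*(1/35370) = 45897/7 + 13259/11790 = 541218443/82530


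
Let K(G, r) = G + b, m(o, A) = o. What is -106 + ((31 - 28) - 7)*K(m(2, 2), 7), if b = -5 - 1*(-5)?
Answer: -114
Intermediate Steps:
b = 0 (b = -5 + 5 = 0)
K(G, r) = G (K(G, r) = G + 0 = G)
-106 + ((31 - 28) - 7)*K(m(2, 2), 7) = -106 + ((31 - 28) - 7)*2 = -106 + (3 - 7)*2 = -106 - 4*2 = -106 - 8 = -114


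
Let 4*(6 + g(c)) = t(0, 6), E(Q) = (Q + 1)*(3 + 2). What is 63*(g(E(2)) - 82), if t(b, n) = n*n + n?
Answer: -9765/2 ≈ -4882.5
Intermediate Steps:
E(Q) = 5 + 5*Q (E(Q) = (1 + Q)*5 = 5 + 5*Q)
t(b, n) = n + n**2 (t(b, n) = n**2 + n = n + n**2)
g(c) = 9/2 (g(c) = -6 + (6*(1 + 6))/4 = -6 + (6*7)/4 = -6 + (1/4)*42 = -6 + 21/2 = 9/2)
63*(g(E(2)) - 82) = 63*(9/2 - 82) = 63*(-155/2) = -9765/2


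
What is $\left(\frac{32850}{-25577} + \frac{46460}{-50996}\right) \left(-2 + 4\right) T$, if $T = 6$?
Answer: $- \frac{8590578060}{326081173} \approx -26.345$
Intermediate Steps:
$\left(\frac{32850}{-25577} + \frac{46460}{-50996}\right) \left(-2 + 4\right) T = \left(\frac{32850}{-25577} + \frac{46460}{-50996}\right) \left(-2 + 4\right) 6 = \left(32850 \left(- \frac{1}{25577}\right) + 46460 \left(- \frac{1}{50996}\right)\right) 2 \cdot 6 = \left(- \frac{32850}{25577} - \frac{11615}{12749}\right) 12 = \left(- \frac{715881505}{326081173}\right) 12 = - \frac{8590578060}{326081173}$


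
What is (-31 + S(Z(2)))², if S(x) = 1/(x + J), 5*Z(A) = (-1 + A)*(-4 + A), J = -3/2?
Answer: 358801/361 ≈ 993.91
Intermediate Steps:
J = -3/2 (J = -3*½ = -3/2 ≈ -1.5000)
Z(A) = (-1 + A)*(-4 + A)/5 (Z(A) = ((-1 + A)*(-4 + A))/5 = (-1 + A)*(-4 + A)/5)
S(x) = 1/(-3/2 + x) (S(x) = 1/(x - 3/2) = 1/(-3/2 + x))
(-31 + S(Z(2)))² = (-31 + 2/(-3 + 2*(⅘ - 1*2 + (⅕)*2²)))² = (-31 + 2/(-3 + 2*(⅘ - 2 + (⅕)*4)))² = (-31 + 2/(-3 + 2*(⅘ - 2 + ⅘)))² = (-31 + 2/(-3 + 2*(-⅖)))² = (-31 + 2/(-3 - ⅘))² = (-31 + 2/(-19/5))² = (-31 + 2*(-5/19))² = (-31 - 10/19)² = (-599/19)² = 358801/361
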